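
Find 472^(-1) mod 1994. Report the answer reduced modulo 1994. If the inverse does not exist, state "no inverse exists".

no inverse exists

Compute gcd(472, 1994):
1994 = 4·472 + 106
472 = 4·106 + 48
106 = 2·48 + 10
48 = 4·10 + 8
10 = 1·8 + 2
8 = 4·2 + 0
The gcd is 2, not 1, hence no inverse exists.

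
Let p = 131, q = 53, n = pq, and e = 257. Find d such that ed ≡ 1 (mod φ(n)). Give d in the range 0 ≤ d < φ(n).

1473

φ(n) = (p−1)(q−1) = 130·52 = 6760.
Need d with 257·d ≡ 1 (mod 6760). Apply the extended Euclidean algorithm:
6760 = 26*257 + 78
257 = 3*78 + 23
78 = 3*23 + 9
23 = 2*9 + 5
9 = 1*5 + 4
5 = 1*4 + 1
4 = 4*1 + 0
Back-substitute:
1 = 5 − 4
1 = −9 + 2·5
1 = 2·23 − 5·9
1 = −5·78 + 17·23
1 = 17·257 − 56·78
1 = −56·6760 + 1473·257
So 257·1473 ≡ 1 (mod 6760), hence d = 1473.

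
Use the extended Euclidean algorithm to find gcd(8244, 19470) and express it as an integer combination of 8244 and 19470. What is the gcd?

Repeated division:
19470 = 2*8244 + 2982
8244 = 2*2982 + 2280
2982 = 1*2280 + 702
2280 = 3*702 + 174
702 = 4*174 + 6
174 = 29*6 + 0
gcd(8244, 19470) = 6.
Express as a combination:
6 = 702 − 4·174
6 = −4·2280 + 13·702
6 = 13·2982 − 17·2280
6 = −17·8244 + 47·2982
6 = 47·19470 − 111·8244
So 6 = (47)·19470 + (-111)·8244.

6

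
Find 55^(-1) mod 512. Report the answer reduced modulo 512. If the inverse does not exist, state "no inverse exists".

391

gcd(512, 55) by repeated division:
512 = 9×55 + 17
55 = 3×17 + 4
17 = 4×4 + 1
4 = 4×1 + 0
The gcd is 1. Working backward:
1 = 17 − 4·4
1 = −4·55 + 13·17
1 = 13·512 − 121·55
Thus 55·(-121) ≡ 1 (mod 512); reducing, -121 mod 512 = 391.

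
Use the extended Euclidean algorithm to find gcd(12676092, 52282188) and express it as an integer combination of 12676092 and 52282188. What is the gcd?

Repeated division:
52282188 = 4·12676092 + 1577820
12676092 = 8·1577820 + 53532
1577820 = 29·53532 + 25392
53532 = 2·25392 + 2748
25392 = 9·2748 + 660
2748 = 4·660 + 108
660 = 6·108 + 12
108 = 9·12 + 0
gcd(12676092, 52282188) = 12.
Working backward:
12 = 660 − 6·108
12 = −6·2748 + 25·660
12 = 25·25392 − 231·2748
12 = −231·53532 + 487·25392
12 = 487·1577820 − 14354·53532
12 = −14354·12676092 + 115319·1577820
12 = 115319·52282188 − 475630·12676092
So 12 = (115319)·52282188 + (-475630)·12676092.

12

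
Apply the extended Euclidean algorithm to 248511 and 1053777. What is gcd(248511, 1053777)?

3

Apply Euclid's algorithm to 1053777 and 248511:
1053777 = 4×248511 + 59733
248511 = 4×59733 + 9579
59733 = 6×9579 + 2259
9579 = 4×2259 + 543
2259 = 4×543 + 87
543 = 6×87 + 21
87 = 4×21 + 3
21 = 7×3 + 0
gcd(248511, 1053777) = 3.
Back-substituting:
3 = 87 − 4·21
3 = −4·543 + 25·87
3 = 25·2259 − 104·543
3 = −104·9579 + 441·2259
3 = 441·59733 − 2750·9579
3 = −2750·248511 + 11441·59733
3 = 11441·1053777 − 48514·248511
So 3 = (11441)·1053777 + (-48514)·248511.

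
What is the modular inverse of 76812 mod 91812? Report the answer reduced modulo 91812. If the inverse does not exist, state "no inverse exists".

Euclidean algorithm on 91812, 76812:
91812 = 1·76812 + 15000
76812 = 5·15000 + 1812
15000 = 8·1812 + 504
1812 = 3·504 + 300
504 = 1·300 + 204
300 = 1·204 + 96
204 = 2·96 + 12
96 = 8·12 + 0
gcd(76812, 91812) = 12 ≠ 1, so 76812 has no multiplicative inverse modulo 91812.

no inverse exists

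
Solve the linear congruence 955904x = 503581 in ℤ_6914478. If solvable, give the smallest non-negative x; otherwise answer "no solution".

no solution

gcd(955904, 6914478):
6914478 = 7×955904 + 223150
955904 = 4×223150 + 63304
223150 = 3×63304 + 33238
63304 = 1×33238 + 30066
33238 = 1×30066 + 3172
30066 = 9×3172 + 1518
3172 = 2×1518 + 136
1518 = 11×136 + 22
136 = 6×22 + 4
22 = 5×4 + 2
4 = 2×2 + 0
gcd = 2, but 2 ∤ 503581, so the congruence has no solution.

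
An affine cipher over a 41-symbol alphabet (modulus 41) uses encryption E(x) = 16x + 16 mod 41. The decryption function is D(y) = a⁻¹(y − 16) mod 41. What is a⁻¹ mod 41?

18

Apply the Euclidean algorithm to 41 and 16:
41 = 2×16 + 9
16 = 1×9 + 7
9 = 1×7 + 2
7 = 3×2 + 1
2 = 2×1 + 0
Since gcd(16, 41) = 1, back-substitute to write 1 as a combination:
1 = 7 − 3·2
1 = −3·9 + 4·7
1 = 4·16 − 7·9
1 = −7·41 + 18·16
So 16·18 ≡ 1 (mod 41).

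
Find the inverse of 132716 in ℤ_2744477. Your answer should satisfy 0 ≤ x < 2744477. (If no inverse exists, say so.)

2130115

Run Euclid on (2744477, 132716):
2744477 = 20*132716 + 90157
132716 = 1*90157 + 42559
90157 = 2*42559 + 5039
42559 = 8*5039 + 2247
5039 = 2*2247 + 545
2247 = 4*545 + 67
545 = 8*67 + 9
67 = 7*9 + 4
9 = 2*4 + 1
4 = 4*1 + 0
Since gcd(132716, 2744477) = 1, back-substitute to write 1 as a combination:
1 = 9 − 2·4
1 = −2·67 + 15·9
1 = 15·545 − 122·67
1 = −122·2247 + 503·545
1 = 503·5039 − 1128·2247
1 = −1128·42559 + 9527·5039
1 = 9527·90157 − 20182·42559
1 = −20182·132716 + 29709·90157
1 = 29709·2744477 − 614362·132716
Thus 132716·(-614362) ≡ 1 (mod 2744477); reducing, -614362 mod 2744477 = 2130115.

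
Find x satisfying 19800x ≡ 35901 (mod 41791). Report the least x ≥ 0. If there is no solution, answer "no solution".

26995

First find gcd(19800, 41791):
41791 = 2×19800 + 2191
19800 = 9×2191 + 81
2191 = 27×81 + 4
81 = 20×4 + 1
4 = 4×1 + 0
gcd = 1, so a unique solution mod 41791 exists.
Back-substitute for the Bézout coefficients:
1 = 81 − 20·4
1 = −20·2191 + 541·81
1 = 541·19800 − 4889·2191
1 = −4889·41791 + 10319·19800
So 19800·(10319) ≡ 1 (mod 41791), giving 19800⁻¹ ≡ 10319.
x ≡ 19800⁻¹·35901 ≡ 10319·35901 ≡ 26995 (mod 41791).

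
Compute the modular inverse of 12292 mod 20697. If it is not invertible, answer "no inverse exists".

820

Run Euclid on (20697, 12292):
20697 = 1·12292 + 8405
12292 = 1·8405 + 3887
8405 = 2·3887 + 631
3887 = 6·631 + 101
631 = 6·101 + 25
101 = 4·25 + 1
25 = 25·1 + 0
Since gcd(12292, 20697) = 1, back-substitute to write 1 as a combination:
1 = 101 − 4·25
1 = −4·631 + 25·101
1 = 25·3887 − 154·631
1 = −154·8405 + 333·3887
1 = 333·12292 − 487·8405
1 = −487·20697 + 820·12292
So 12292·820 ≡ 1 (mod 20697).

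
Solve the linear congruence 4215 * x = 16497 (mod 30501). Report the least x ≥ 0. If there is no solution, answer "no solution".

First find gcd(4215, 30501):
30501 = 7·4215 + 996
4215 = 4·996 + 231
996 = 4·231 + 72
231 = 3·72 + 15
72 = 4·15 + 12
15 = 1·12 + 3
12 = 4·3 + 0
gcd = 3 and 3 | 16497, so solutions exist. Divide through by 3: 1405x ≡ 5499 (mod 10167).
Now find 1405⁻¹ mod 10167:
10167 = 7×1405 + 332
1405 = 4×332 + 77
332 = 4×77 + 24
77 = 3×24 + 5
24 = 4×5 + 4
5 = 1×4 + 1
4 = 4×1 + 0
Back-substitute:
1 = 5 − 4
1 = −24 + 5·5
1 = 5·77 − 16·24
1 = −16·332 + 69·77
1 = 69·1405 − 292·332
1 = −292·10167 + 2113·1405
So 1405⁻¹ ≡ 2113 (mod 10167).
Then x ≡ 2113·5499 ≡ 8673 (mod 10167); the smallest non-negative solution is x = 8673.

8673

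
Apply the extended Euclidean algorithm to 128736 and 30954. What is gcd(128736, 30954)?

Apply Euclid's algorithm to 128736 and 30954:
128736 = 4*30954 + 4920
30954 = 6*4920 + 1434
4920 = 3*1434 + 618
1434 = 2*618 + 198
618 = 3*198 + 24
198 = 8*24 + 6
24 = 4*6 + 0
gcd(128736, 30954) = 6.
Express as a combination:
6 = 198 − 8·24
6 = −8·618 + 25·198
6 = 25·1434 − 58·618
6 = −58·4920 + 199·1434
6 = 199·30954 − 1252·4920
6 = −1252·128736 + 5207·30954
So 6 = (-1252)·128736 + (5207)·30954.

6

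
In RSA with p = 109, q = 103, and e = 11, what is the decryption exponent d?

φ(n) = (p−1)(q−1) = 108·102 = 11016.
Need d with 11·d ≡ 1 (mod 11016). Apply the extended Euclidean algorithm:
11016 = 1001*11 + 5
11 = 2*5 + 1
5 = 5*1 + 0
Back-substitute:
1 = 11 − 2·5
1 = −2·11016 + 2003·11
So 11·2003 ≡ 1 (mod 11016), hence d = 2003.

2003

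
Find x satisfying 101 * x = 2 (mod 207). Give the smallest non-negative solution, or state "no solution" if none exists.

82

First find gcd(101, 207):
207 = 2·101 + 5
101 = 20·5 + 1
5 = 5·1 + 0
gcd = 1, so a unique solution mod 207 exists.
Back-substitute for the Bézout coefficients:
1 = 101 − 20·5
1 = −20·207 + 41·101
So 101·(41) ≡ 1 (mod 207), giving 101⁻¹ ≡ 41.
x ≡ 101⁻¹·2 ≡ 41·2 ≡ 82 (mod 207).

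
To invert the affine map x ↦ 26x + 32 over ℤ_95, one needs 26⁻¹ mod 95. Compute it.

11

Run Euclid on (95, 26):
95 = 3×26 + 17
26 = 1×17 + 9
17 = 1×9 + 8
9 = 1×8 + 1
8 = 8×1 + 0
gcd = 1, so the inverse exists. Back-substitute:
1 = 9 − 8
1 = −17 + 2·9
1 = 2·26 − 3·17
1 = −3·95 + 11·26
So 26·11 ≡ 1 (mod 95).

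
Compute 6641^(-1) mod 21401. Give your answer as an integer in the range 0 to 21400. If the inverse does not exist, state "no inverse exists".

9629

gcd(21401, 6641) by repeated division:
21401 = 3×6641 + 1478
6641 = 4×1478 + 729
1478 = 2×729 + 20
729 = 36×20 + 9
20 = 2×9 + 2
9 = 4×2 + 1
2 = 2×1 + 0
The gcd is 1. Working backward:
1 = 9 − 4·2
1 = −4·20 + 9·9
1 = 9·729 − 328·20
1 = −328·1478 + 665·729
1 = 665·6641 − 2988·1478
1 = −2988·21401 + 9629·6641
So 6641·9629 ≡ 1 (mod 21401).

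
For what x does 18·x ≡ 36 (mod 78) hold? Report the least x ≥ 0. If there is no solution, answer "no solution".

First find gcd(18, 78):
78 = 4*18 + 6
18 = 3*6 + 0
gcd = 6 and 6 | 36, so solutions exist. Divide through by 6: 3x ≡ 6 (mod 13).
Now find 3⁻¹ mod 13:
13 = 4*3 + 1
3 = 3*1 + 0
Back-substitute:
1 = 13 − 4·3
So 3·(-4) ≡ 1 (mod 13), i.e. 3⁻¹ ≡ 9.
Then x ≡ 9·6 ≡ 2 (mod 13); the smallest non-negative solution is x = 2.

2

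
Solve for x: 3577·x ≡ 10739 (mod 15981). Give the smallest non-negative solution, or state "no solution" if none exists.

no solution

gcd(3577, 15981):
15981 = 4·3577 + 1673
3577 = 2·1673 + 231
1673 = 7·231 + 56
231 = 4·56 + 7
56 = 8·7 + 0
gcd = 7, but 7 ∤ 10739, so the congruence has no solution.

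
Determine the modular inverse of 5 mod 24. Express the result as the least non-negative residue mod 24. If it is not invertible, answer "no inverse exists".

Apply the Euclidean algorithm to 24 and 5:
24 = 4×5 + 4
5 = 1×4 + 1
4 = 4×1 + 0
gcd = 1, so the inverse exists. Back-substitute:
1 = 5 − 4
1 = −24 + 5·5
So 5·5 ≡ 1 (mod 24).

5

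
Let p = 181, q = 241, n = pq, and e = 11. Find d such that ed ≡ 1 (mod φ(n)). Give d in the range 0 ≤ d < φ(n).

27491

φ(n) = (p−1)(q−1) = 180·240 = 43200.
Need d with 11·d ≡ 1 (mod 43200). Apply the extended Euclidean algorithm:
43200 = 3927×11 + 3
11 = 3×3 + 2
3 = 1×2 + 1
2 = 2×1 + 0
Back-substitute:
1 = 3 − 2
1 = −11 + 4·3
1 = 4·43200 − 15709·11
So 11·(-15709) ≡ 1 (mod 43200), hence d ≡ -15709 ≡ 27491 (mod 43200).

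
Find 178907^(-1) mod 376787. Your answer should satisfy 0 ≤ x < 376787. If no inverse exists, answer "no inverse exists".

120803

gcd(376787, 178907) by repeated division:
376787 = 2×178907 + 18973
178907 = 9×18973 + 8150
18973 = 2×8150 + 2673
8150 = 3×2673 + 131
2673 = 20×131 + 53
131 = 2×53 + 25
53 = 2×25 + 3
25 = 8×3 + 1
3 = 3×1 + 0
gcd = 1, so the inverse exists. Back-substitute:
1 = 25 − 8·3
1 = −8·53 + 17·25
1 = 17·131 − 42·53
1 = −42·2673 + 857·131
1 = 857·8150 − 2613·2673
1 = −2613·18973 + 6083·8150
1 = 6083·178907 − 57360·18973
1 = −57360·376787 + 120803·178907
So 178907·120803 ≡ 1 (mod 376787).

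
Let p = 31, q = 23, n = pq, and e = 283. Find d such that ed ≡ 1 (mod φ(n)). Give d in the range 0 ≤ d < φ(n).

7

φ(n) = (p−1)(q−1) = 30·22 = 660.
Need d with 283·d ≡ 1 (mod 660). Apply the extended Euclidean algorithm:
660 = 2×283 + 94
283 = 3×94 + 1
94 = 94×1 + 0
Back-substitute:
1 = 283 − 3·94
1 = −3·660 + 7·283
So 283·7 ≡ 1 (mod 660), hence d = 7.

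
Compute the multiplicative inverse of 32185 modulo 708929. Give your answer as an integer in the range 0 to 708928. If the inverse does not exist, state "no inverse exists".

Apply the Euclidean algorithm to 708929 and 32185:
708929 = 22×32185 + 859
32185 = 37×859 + 402
859 = 2×402 + 55
402 = 7×55 + 17
55 = 3×17 + 4
17 = 4×4 + 1
4 = 4×1 + 0
gcd = 1, so the inverse exists. Back-substitute:
1 = 17 − 4·4
1 = −4·55 + 13·17
1 = 13·402 − 95·55
1 = −95·859 + 203·402
1 = 203·32185 − 7606·859
1 = −7606·708929 + 167535·32185
So 32185·167535 ≡ 1 (mod 708929).

167535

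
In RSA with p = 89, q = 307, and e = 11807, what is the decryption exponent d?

21167

φ(n) = (p−1)(q−1) = 88·306 = 26928.
Need d with 11807·d ≡ 1 (mod 26928). Apply the extended Euclidean algorithm:
26928 = 2·11807 + 3314
11807 = 3·3314 + 1865
3314 = 1·1865 + 1449
1865 = 1·1449 + 416
1449 = 3·416 + 201
416 = 2·201 + 14
201 = 14·14 + 5
14 = 2·5 + 4
5 = 1·4 + 1
4 = 4·1 + 0
Back-substitute:
1 = 5 − 4
1 = −14 + 3·5
1 = 3·201 − 43·14
1 = −43·416 + 89·201
1 = 89·1449 − 310·416
1 = −310·1865 + 399·1449
1 = 399·3314 − 709·1865
1 = −709·11807 + 2526·3314
1 = 2526·26928 − 5761·11807
So 11807·(-5761) ≡ 1 (mod 26928), hence d ≡ -5761 ≡ 21167 (mod 26928).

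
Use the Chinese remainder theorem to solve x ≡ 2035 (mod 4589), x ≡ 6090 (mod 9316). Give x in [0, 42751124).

Write x = 2035 + 4589·k. Then 4589·k ≡ 6090 − 2035 ≡ 4055 (mod 9316).
Need 4589⁻¹ mod 9316. Extended Euclid on (9316, 4589):
9316 = 2·4589 + 138
4589 = 33·138 + 35
138 = 3·35 + 33
35 = 1·33 + 2
33 = 16·2 + 1
2 = 2·1 + 0
Back-substitute:
1 = 33 − 16·2
1 = −16·35 + 17·33
1 = 17·138 − 67·35
1 = −67·4589 + 2228·138
1 = 2228·9316 − 4523·4589
4589⁻¹ ≡ 4793 (mod 9316), so k ≡ 4793·4055 ≡ 2439 (mod 9316).
x = 2035 + 4589·2439 = 11194606.

11194606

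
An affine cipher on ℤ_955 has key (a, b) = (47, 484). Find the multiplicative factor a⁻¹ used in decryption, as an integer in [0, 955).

Run Euclid on (955, 47):
955 = 20·47 + 15
47 = 3·15 + 2
15 = 7·2 + 1
2 = 2·1 + 0
Since gcd(47, 955) = 1, back-substitute to write 1 as a combination:
1 = 15 − 7·2
1 = −7·47 + 22·15
1 = 22·955 − 447·47
Thus 47·(-447) ≡ 1 (mod 955); reducing, -447 mod 955 = 508.

508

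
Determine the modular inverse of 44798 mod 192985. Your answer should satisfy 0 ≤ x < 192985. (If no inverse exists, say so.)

no inverse exists

Compute gcd(44798, 192985):
192985 = 4·44798 + 13793
44798 = 3·13793 + 3419
13793 = 4·3419 + 117
3419 = 29·117 + 26
117 = 4·26 + 13
26 = 2·13 + 0
The gcd is 13, not 1, hence no inverse exists.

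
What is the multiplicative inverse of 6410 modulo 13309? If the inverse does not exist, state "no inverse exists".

Apply the Euclidean algorithm to 13309 and 6410:
13309 = 2×6410 + 489
6410 = 13×489 + 53
489 = 9×53 + 12
53 = 4×12 + 5
12 = 2×5 + 2
5 = 2×2 + 1
2 = 2×1 + 0
gcd = 1, so the inverse exists. Back-substitute:
1 = 5 − 2·2
1 = −2·12 + 5·5
1 = 5·53 − 22·12
1 = −22·489 + 203·53
1 = 203·6410 − 2661·489
1 = −2661·13309 + 5525·6410
So 6410·5525 ≡ 1 (mod 13309).

5525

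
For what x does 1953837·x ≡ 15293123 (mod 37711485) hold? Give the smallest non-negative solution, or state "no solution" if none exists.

no solution

gcd(1953837, 37711485):
37711485 = 19×1953837 + 588582
1953837 = 3×588582 + 188091
588582 = 3×188091 + 24309
188091 = 7×24309 + 17928
24309 = 1×17928 + 6381
17928 = 2×6381 + 5166
6381 = 1×5166 + 1215
5166 = 4×1215 + 306
1215 = 3×306 + 297
306 = 1×297 + 9
297 = 33×9 + 0
gcd = 9, but 9 ∤ 15293123, so the congruence has no solution.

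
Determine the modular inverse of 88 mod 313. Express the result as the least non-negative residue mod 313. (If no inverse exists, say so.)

Apply the Euclidean algorithm to 313 and 88:
313 = 3*88 + 49
88 = 1*49 + 39
49 = 1*39 + 10
39 = 3*10 + 9
10 = 1*9 + 1
9 = 9*1 + 0
The gcd is 1. Working backward:
1 = 10 − 9
1 = −39 + 4·10
1 = 4·49 − 5·39
1 = −5·88 + 9·49
1 = 9·313 − 32·88
Hence 88⁻¹ ≡ -32 ≡ 281 (mod 313).

281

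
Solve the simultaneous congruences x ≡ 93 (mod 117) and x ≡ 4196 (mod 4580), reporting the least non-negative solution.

411816

Write x = 93 + 117·k. Then 117·k ≡ 4196 − 93 ≡ 4103 (mod 4580).
Need 117⁻¹ mod 4580. Extended Euclid on (4580, 117):
4580 = 39×117 + 17
117 = 6×17 + 15
17 = 1×15 + 2
15 = 7×2 + 1
2 = 2×1 + 0
Back-substitute:
1 = 15 − 7·2
1 = −7·17 + 8·15
1 = 8·117 − 55·17
1 = −55·4580 + 2153·117
117⁻¹ ≡ 2153 (mod 4580), so k ≡ 2153·4103 ≡ 3519 (mod 4580).
x = 93 + 117·3519 = 411816.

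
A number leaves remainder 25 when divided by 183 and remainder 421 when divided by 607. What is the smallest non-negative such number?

Write x = 25 + 183·k. Then 183·k ≡ 421 − 25 ≡ 396 (mod 607).
Need 183⁻¹ mod 607. Extended Euclid on (607, 183):
607 = 3×183 + 58
183 = 3×58 + 9
58 = 6×9 + 4
9 = 2×4 + 1
4 = 4×1 + 0
Back-substitute:
1 = 9 − 2·4
1 = −2·58 + 13·9
1 = 13·183 − 41·58
1 = −41·607 + 136·183
183⁻¹ ≡ 136 (mod 607), so k ≡ 136·396 ≡ 440 (mod 607).
x = 25 + 183·440 = 80545.

80545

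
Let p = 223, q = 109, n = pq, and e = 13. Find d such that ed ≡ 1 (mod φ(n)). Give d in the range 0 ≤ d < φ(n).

5533

φ(n) = (p−1)(q−1) = 222·108 = 23976.
Need d with 13·d ≡ 1 (mod 23976). Apply the extended Euclidean algorithm:
23976 = 1844·13 + 4
13 = 3·4 + 1
4 = 4·1 + 0
Back-substitute:
1 = 13 − 3·4
1 = −3·23976 + 5533·13
So 13·5533 ≡ 1 (mod 23976), hence d = 5533.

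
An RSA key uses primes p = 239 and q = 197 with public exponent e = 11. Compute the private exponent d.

16963

φ(n) = (p−1)(q−1) = 238·196 = 46648.
Need d with 11·d ≡ 1 (mod 46648). Apply the extended Euclidean algorithm:
46648 = 4240×11 + 8
11 = 1×8 + 3
8 = 2×3 + 2
3 = 1×2 + 1
2 = 2×1 + 0
Back-substitute:
1 = 3 − 2
1 = −8 + 3·3
1 = 3·11 − 4·8
1 = −4·46648 + 16963·11
So 11·16963 ≡ 1 (mod 46648), hence d = 16963.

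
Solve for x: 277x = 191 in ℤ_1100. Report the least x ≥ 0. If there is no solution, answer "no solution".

First find gcd(277, 1100):
1100 = 3·277 + 269
277 = 1·269 + 8
269 = 33·8 + 5
8 = 1·5 + 3
5 = 1·3 + 2
3 = 1·2 + 1
2 = 2·1 + 0
gcd = 1, so a unique solution mod 1100 exists.
Back-substitute for the Bézout coefficients:
1 = 3 − 2
1 = −5 + 2·3
1 = 2·8 − 3·5
1 = −3·269 + 101·8
1 = 101·277 − 104·269
1 = −104·1100 + 413·277
So 277·(413) ≡ 1 (mod 1100), giving 277⁻¹ ≡ 413.
x ≡ 277⁻¹·191 ≡ 413·191 ≡ 783 (mod 1100).

783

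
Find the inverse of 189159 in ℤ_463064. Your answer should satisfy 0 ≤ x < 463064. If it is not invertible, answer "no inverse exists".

151231

gcd(463064, 189159) by repeated division:
463064 = 2*189159 + 84746
189159 = 2*84746 + 19667
84746 = 4*19667 + 6078
19667 = 3*6078 + 1433
6078 = 4*1433 + 346
1433 = 4*346 + 49
346 = 7*49 + 3
49 = 16*3 + 1
3 = 3*1 + 0
Since gcd(189159, 463064) = 1, back-substitute to write 1 as a combination:
1 = 49 − 16·3
1 = −16·346 + 113·49
1 = 113·1433 − 468·346
1 = −468·6078 + 1985·1433
1 = 1985·19667 − 6423·6078
1 = −6423·84746 + 27677·19667
1 = 27677·189159 − 61777·84746
1 = −61777·463064 + 151231·189159
So 189159·151231 ≡ 1 (mod 463064).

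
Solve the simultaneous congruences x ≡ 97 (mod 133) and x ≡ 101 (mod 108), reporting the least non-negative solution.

7013

Write x = 97 + 133·k. Then 133·k ≡ 101 − 97 ≡ 4 (mod 108).
Need 133⁻¹ mod 108. Extended Euclid on (108, 25):
108 = 4×25 + 8
25 = 3×8 + 1
8 = 8×1 + 0
Back-substitute:
1 = 25 − 3·8
1 = −3·108 + 13·25
133⁻¹ ≡ 13 (mod 108), so k ≡ 13·4 ≡ 52 (mod 108).
x = 97 + 133·52 = 7013.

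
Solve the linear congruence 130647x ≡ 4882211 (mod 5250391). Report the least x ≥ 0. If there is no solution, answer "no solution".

First find gcd(130647, 5250391):
5250391 = 40×130647 + 24511
130647 = 5×24511 + 8092
24511 = 3×8092 + 235
8092 = 34×235 + 102
235 = 2×102 + 31
102 = 3×31 + 9
31 = 3×9 + 4
9 = 2×4 + 1
4 = 4×1 + 0
gcd = 1, so a unique solution mod 5250391 exists.
Back-substitute for the Bézout coefficients:
1 = 9 − 2·4
1 = −2·31 + 7·9
1 = 7·102 − 23·31
1 = −23·235 + 53·102
1 = 53·8092 − 1825·235
1 = −1825·24511 + 5528·8092
1 = 5528·130647 − 29465·24511
1 = −29465·5250391 + 1184128·130647
So 130647·(1184128) ≡ 1 (mod 5250391), giving 130647⁻¹ ≡ 1184128.
x ≡ 130647⁻¹·4882211 ≡ 1184128·4882211 ≡ 4470427 (mod 5250391).

4470427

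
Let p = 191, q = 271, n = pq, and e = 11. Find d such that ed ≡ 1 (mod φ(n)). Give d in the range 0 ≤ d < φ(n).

φ(n) = (p−1)(q−1) = 190·270 = 51300.
Need d with 11·d ≡ 1 (mod 51300). Apply the extended Euclidean algorithm:
51300 = 4663×11 + 7
11 = 1×7 + 4
7 = 1×4 + 3
4 = 1×3 + 1
3 = 3×1 + 0
Back-substitute:
1 = 4 − 3
1 = −7 + 2·4
1 = 2·11 − 3·7
1 = −3·51300 + 13991·11
So 11·13991 ≡ 1 (mod 51300), hence d = 13991.

13991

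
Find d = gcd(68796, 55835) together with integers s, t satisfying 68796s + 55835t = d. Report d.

Euclidean algorithm:
68796 = 1·55835 + 12961
55835 = 4·12961 + 3991
12961 = 3·3991 + 988
3991 = 4·988 + 39
988 = 25·39 + 13
39 = 3·13 + 0
gcd(68796, 55835) = 13.
Express as a combination:
13 = 988 − 25·39
13 = −25·3991 + 101·988
13 = 101·12961 − 328·3991
13 = −328·55835 + 1413·12961
13 = 1413·68796 − 1741·55835
So 13 = (1413)·68796 + (-1741)·55835.

13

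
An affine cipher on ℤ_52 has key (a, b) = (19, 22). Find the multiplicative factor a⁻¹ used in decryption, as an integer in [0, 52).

Run Euclid on (52, 19):
52 = 2·19 + 14
19 = 1·14 + 5
14 = 2·5 + 4
5 = 1·4 + 1
4 = 4·1 + 0
Since gcd(19, 52) = 1, back-substitute to write 1 as a combination:
1 = 5 − 4
1 = −14 + 3·5
1 = 3·19 − 4·14
1 = −4·52 + 11·19
So 19·11 ≡ 1 (mod 52).

11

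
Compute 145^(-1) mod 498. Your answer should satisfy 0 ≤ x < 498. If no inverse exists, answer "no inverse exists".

79

Run Euclid on (498, 145):
498 = 3·145 + 63
145 = 2·63 + 19
63 = 3·19 + 6
19 = 3·6 + 1
6 = 6·1 + 0
gcd = 1, so the inverse exists. Back-substitute:
1 = 19 − 3·6
1 = −3·63 + 10·19
1 = 10·145 − 23·63
1 = −23·498 + 79·145
So 145·79 ≡ 1 (mod 498).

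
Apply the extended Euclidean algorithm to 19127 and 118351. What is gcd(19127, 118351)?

Apply Euclid's algorithm to 118351 and 19127:
118351 = 6*19127 + 3589
19127 = 5*3589 + 1182
3589 = 3*1182 + 43
1182 = 27*43 + 21
43 = 2*21 + 1
21 = 21*1 + 0
gcd(19127, 118351) = 1.
Express as a combination:
1 = 43 − 2·21
1 = −2·1182 + 55·43
1 = 55·3589 − 167·1182
1 = −167·19127 + 890·3589
1 = 890·118351 − 5507·19127
So 1 = (890)·118351 + (-5507)·19127.

1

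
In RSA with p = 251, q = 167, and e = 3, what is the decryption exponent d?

φ(n) = (p−1)(q−1) = 250·166 = 41500.
Need d with 3·d ≡ 1 (mod 41500). Apply the extended Euclidean algorithm:
41500 = 13833*3 + 1
3 = 3*1 + 0
Back-substitute:
1 = 41500 − 13833·3
So 3·(-13833) ≡ 1 (mod 41500), hence d ≡ -13833 ≡ 27667 (mod 41500).

27667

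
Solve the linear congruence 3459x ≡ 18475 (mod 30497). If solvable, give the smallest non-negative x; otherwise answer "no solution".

First find gcd(3459, 30497):
30497 = 8*3459 + 2825
3459 = 1*2825 + 634
2825 = 4*634 + 289
634 = 2*289 + 56
289 = 5*56 + 9
56 = 6*9 + 2
9 = 4*2 + 1
2 = 2*1 + 0
gcd = 1, so a unique solution mod 30497 exists.
Back-substitute for the Bézout coefficients:
1 = 9 − 4·2
1 = −4·56 + 25·9
1 = 25·289 − 129·56
1 = −129·634 + 283·289
1 = 283·2825 − 1261·634
1 = −1261·3459 + 1544·2825
1 = 1544·30497 − 13613·3459
So 3459·(-13613) ≡ 1 (mod 30497), giving 3459⁻¹ ≡ 16884.
x ≡ 3459⁻¹·18475 ≡ 16884·18475 ≡ 8584 (mod 30497).

8584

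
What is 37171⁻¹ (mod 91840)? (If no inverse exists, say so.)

29051

gcd(91840, 37171) by repeated division:
91840 = 2·37171 + 17498
37171 = 2·17498 + 2175
17498 = 8·2175 + 98
2175 = 22·98 + 19
98 = 5·19 + 3
19 = 6·3 + 1
3 = 3·1 + 0
The gcd is 1. Working backward:
1 = 19 − 6·3
1 = −6·98 + 31·19
1 = 31·2175 − 688·98
1 = −688·17498 + 5535·2175
1 = 5535·37171 − 11758·17498
1 = −11758·91840 + 29051·37171
So 37171·29051 ≡ 1 (mod 91840).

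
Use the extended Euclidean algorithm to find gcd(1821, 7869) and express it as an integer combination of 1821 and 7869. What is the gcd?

3

Repeated division:
7869 = 4×1821 + 585
1821 = 3×585 + 66
585 = 8×66 + 57
66 = 1×57 + 9
57 = 6×9 + 3
9 = 3×3 + 0
gcd(1821, 7869) = 3.
Back-substituting:
3 = 57 − 6·9
3 = −6·66 + 7·57
3 = 7·585 − 62·66
3 = −62·1821 + 193·585
3 = 193·7869 − 834·1821
So 3 = (193)·7869 + (-834)·1821.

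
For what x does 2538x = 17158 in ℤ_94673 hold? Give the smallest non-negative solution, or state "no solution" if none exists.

85205

First find gcd(2538, 94673):
94673 = 37·2538 + 767
2538 = 3·767 + 237
767 = 3·237 + 56
237 = 4·56 + 13
56 = 4·13 + 4
13 = 3·4 + 1
4 = 4·1 + 0
gcd = 1, so a unique solution mod 94673 exists.
Back-substitute for the Bézout coefficients:
1 = 13 − 3·4
1 = −3·56 + 13·13
1 = 13·237 − 55·56
1 = −55·767 + 178·237
1 = 178·2538 − 589·767
1 = −589·94673 + 21971·2538
So 2538·(21971) ≡ 1 (mod 94673), giving 2538⁻¹ ≡ 21971.
x ≡ 2538⁻¹·17158 ≡ 21971·17158 ≡ 85205 (mod 94673).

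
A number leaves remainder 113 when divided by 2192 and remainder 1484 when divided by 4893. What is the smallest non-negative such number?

10692689

Write x = 113 + 2192·k. Then 2192·k ≡ 1484 − 113 ≡ 1371 (mod 4893).
Need 2192⁻¹ mod 4893. Extended Euclid on (4893, 2192):
4893 = 2·2192 + 509
2192 = 4·509 + 156
509 = 3·156 + 41
156 = 3·41 + 33
41 = 1·33 + 8
33 = 4·8 + 1
8 = 8·1 + 0
Back-substitute:
1 = 33 − 4·8
1 = −4·41 + 5·33
1 = 5·156 − 19·41
1 = −19·509 + 62·156
1 = 62·2192 − 267·509
1 = −267·4893 + 596·2192
2192⁻¹ ≡ 596 (mod 4893), so k ≡ 596·1371 ≡ 4878 (mod 4893).
x = 113 + 2192·4878 = 10692689.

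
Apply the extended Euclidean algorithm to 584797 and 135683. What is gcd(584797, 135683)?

Apply Euclid's algorithm to 584797 and 135683:
584797 = 4*135683 + 42065
135683 = 3*42065 + 9488
42065 = 4*9488 + 4113
9488 = 2*4113 + 1262
4113 = 3*1262 + 327
1262 = 3*327 + 281
327 = 1*281 + 46
281 = 6*46 + 5
46 = 9*5 + 1
5 = 5*1 + 0
gcd(584797, 135683) = 1.
Express as a combination:
1 = 46 − 9·5
1 = −9·281 + 55·46
1 = 55·327 − 64·281
1 = −64·1262 + 247·327
1 = 247·4113 − 805·1262
1 = −805·9488 + 1857·4113
1 = 1857·42065 − 8233·9488
1 = −8233·135683 + 26556·42065
1 = 26556·584797 − 114457·135683
So 1 = (26556)·584797 + (-114457)·135683.

1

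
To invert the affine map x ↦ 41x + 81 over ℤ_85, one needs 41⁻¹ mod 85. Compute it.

Extended Euclidean algorithm:
85 = 2×41 + 3
41 = 13×3 + 2
3 = 1×2 + 1
2 = 2×1 + 0
The gcd is 1. Working backward:
1 = 3 − 2
1 = −41 + 14·3
1 = 14·85 − 29·41
Hence 41⁻¹ ≡ -29 ≡ 56 (mod 85).

56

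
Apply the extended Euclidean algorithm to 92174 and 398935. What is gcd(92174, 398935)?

Apply Euclid's algorithm to 398935 and 92174:
398935 = 4·92174 + 30239
92174 = 3·30239 + 1457
30239 = 20·1457 + 1099
1457 = 1·1099 + 358
1099 = 3·358 + 25
358 = 14·25 + 8
25 = 3·8 + 1
8 = 8·1 + 0
gcd(92174, 398935) = 1.
Working backward:
1 = 25 − 3·8
1 = −3·358 + 43·25
1 = 43·1099 − 132·358
1 = −132·1457 + 175·1099
1 = 175·30239 − 3632·1457
1 = −3632·92174 + 11071·30239
1 = 11071·398935 − 47916·92174
So 1 = (11071)·398935 + (-47916)·92174.

1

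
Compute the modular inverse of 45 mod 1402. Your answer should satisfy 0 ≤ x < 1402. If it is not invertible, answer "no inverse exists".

997

Run Euclid on (1402, 45):
1402 = 31*45 + 7
45 = 6*7 + 3
7 = 2*3 + 1
3 = 3*1 + 0
gcd = 1, so the inverse exists. Back-substitute:
1 = 7 − 2·3
1 = −2·45 + 13·7
1 = 13·1402 − 405·45
So 45·(-405) ≡ 1 (mod 1402), and -405 ≡ 997 (mod 1402).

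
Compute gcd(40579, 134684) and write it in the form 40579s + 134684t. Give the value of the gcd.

Euclidean algorithm:
134684 = 3*40579 + 12947
40579 = 3*12947 + 1738
12947 = 7*1738 + 781
1738 = 2*781 + 176
781 = 4*176 + 77
176 = 2*77 + 22
77 = 3*22 + 11
22 = 2*11 + 0
gcd(40579, 134684) = 11.
Working backward:
11 = 77 − 3·22
11 = −3·176 + 7·77
11 = 7·781 − 31·176
11 = −31·1738 + 69·781
11 = 69·12947 − 514·1738
11 = −514·40579 + 1611·12947
11 = 1611·134684 − 5347·40579
So 11 = (1611)·134684 + (-5347)·40579.

11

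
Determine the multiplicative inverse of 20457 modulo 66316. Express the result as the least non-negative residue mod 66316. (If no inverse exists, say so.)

Run Euclid on (66316, 20457):
66316 = 3×20457 + 4945
20457 = 4×4945 + 677
4945 = 7×677 + 206
677 = 3×206 + 59
206 = 3×59 + 29
59 = 2×29 + 1
29 = 29×1 + 0
The gcd is 1. Working backward:
1 = 59 − 2·29
1 = −2·206 + 7·59
1 = 7·677 − 23·206
1 = −23·4945 + 168·677
1 = 168·20457 − 695·4945
1 = −695·66316 + 2253·20457
So 20457·2253 ≡ 1 (mod 66316).

2253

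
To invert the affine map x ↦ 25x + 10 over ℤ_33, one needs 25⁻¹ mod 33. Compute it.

4

gcd(33, 25) by repeated division:
33 = 1·25 + 8
25 = 3·8 + 1
8 = 8·1 + 0
gcd = 1, so the inverse exists. Back-substitute:
1 = 25 − 3·8
1 = −3·33 + 4·25
So 25·4 ≡ 1 (mod 33).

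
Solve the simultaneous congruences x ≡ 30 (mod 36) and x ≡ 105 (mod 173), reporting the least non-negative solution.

3738

Write x = 30 + 36·k. Then 36·k ≡ 105 − 30 ≡ 75 (mod 173).
Need 36⁻¹ mod 173. Extended Euclid on (173, 36):
173 = 4×36 + 29
36 = 1×29 + 7
29 = 4×7 + 1
7 = 7×1 + 0
Back-substitute:
1 = 29 − 4·7
1 = −4·36 + 5·29
1 = 5·173 − 24·36
36⁻¹ ≡ 149 (mod 173), so k ≡ 149·75 ≡ 103 (mod 173).
x = 30 + 36·103 = 3738.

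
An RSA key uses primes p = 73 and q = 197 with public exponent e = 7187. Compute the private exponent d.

φ(n) = (p−1)(q−1) = 72·196 = 14112.
Need d with 7187·d ≡ 1 (mod 14112). Apply the extended Euclidean algorithm:
14112 = 1·7187 + 6925
7187 = 1·6925 + 262
6925 = 26·262 + 113
262 = 2·113 + 36
113 = 3·36 + 5
36 = 7·5 + 1
5 = 5·1 + 0
Back-substitute:
1 = 36 − 7·5
1 = −7·113 + 22·36
1 = 22·262 − 51·113
1 = −51·6925 + 1348·262
1 = 1348·7187 − 1399·6925
1 = −1399·14112 + 2747·7187
So 7187·2747 ≡ 1 (mod 14112), hence d = 2747.

2747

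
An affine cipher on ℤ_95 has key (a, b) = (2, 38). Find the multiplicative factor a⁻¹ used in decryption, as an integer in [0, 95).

Run Euclid on (95, 2):
95 = 47×2 + 1
2 = 2×1 + 0
Since gcd(2, 95) = 1, back-substitute to write 1 as a combination:
1 = 95 − 47·2
Hence 2⁻¹ ≡ -47 ≡ 48 (mod 95).

48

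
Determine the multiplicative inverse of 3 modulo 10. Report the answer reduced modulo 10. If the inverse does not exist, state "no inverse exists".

7

Extended Euclidean algorithm:
10 = 3×3 + 1
3 = 3×1 + 0
gcd = 1, so the inverse exists. Back-substitute:
1 = 10 − 3·3
Thus 3·(-3) ≡ 1 (mod 10); reducing, -3 mod 10 = 7.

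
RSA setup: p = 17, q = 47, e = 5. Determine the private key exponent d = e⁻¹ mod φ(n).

589

φ(n) = (p−1)(q−1) = 16·46 = 736.
Need d with 5·d ≡ 1 (mod 736). Apply the extended Euclidean algorithm:
736 = 147×5 + 1
5 = 5×1 + 0
Back-substitute:
1 = 736 − 147·5
So 5·(-147) ≡ 1 (mod 736), hence d ≡ -147 ≡ 589 (mod 736).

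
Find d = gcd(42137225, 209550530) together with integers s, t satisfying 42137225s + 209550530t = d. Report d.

5

Apply Euclid's algorithm to 209550530 and 42137225:
209550530 = 4×42137225 + 41001630
42137225 = 1×41001630 + 1135595
41001630 = 36×1135595 + 120210
1135595 = 9×120210 + 53705
120210 = 2×53705 + 12800
53705 = 4×12800 + 2505
12800 = 5×2505 + 275
2505 = 9×275 + 30
275 = 9×30 + 5
30 = 6×5 + 0
gcd(42137225, 209550530) = 5.
Back-substituting:
5 = 275 − 9·30
5 = −9·2505 + 82·275
5 = 82·12800 − 419·2505
5 = −419·53705 + 1758·12800
5 = 1758·120210 − 3935·53705
5 = −3935·1135595 + 37173·120210
5 = 37173·41001630 − 1342163·1135595
5 = −1342163·42137225 + 1379336·41001630
5 = 1379336·209550530 − 6859507·42137225
So 5 = (1379336)·209550530 + (-6859507)·42137225.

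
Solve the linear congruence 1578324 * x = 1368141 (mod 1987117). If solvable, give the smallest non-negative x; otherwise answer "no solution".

no solution

gcd(1578324, 1987117):
1987117 = 1·1578324 + 408793
1578324 = 3·408793 + 351945
408793 = 1·351945 + 56848
351945 = 6·56848 + 10857
56848 = 5·10857 + 2563
10857 = 4·2563 + 605
2563 = 4·605 + 143
605 = 4·143 + 33
143 = 4·33 + 11
33 = 3·11 + 0
gcd = 11, but 11 ∤ 1368141, so the congruence has no solution.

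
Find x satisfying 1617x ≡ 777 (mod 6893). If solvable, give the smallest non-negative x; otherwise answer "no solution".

First find gcd(1617, 6893):
6893 = 4×1617 + 425
1617 = 3×425 + 342
425 = 1×342 + 83
342 = 4×83 + 10
83 = 8×10 + 3
10 = 3×3 + 1
3 = 3×1 + 0
gcd = 1, so a unique solution mod 6893 exists.
Back-substitute for the Bézout coefficients:
1 = 10 − 3·3
1 = −3·83 + 25·10
1 = 25·342 − 103·83
1 = −103·425 + 128·342
1 = 128·1617 − 487·425
1 = −487·6893 + 2076·1617
So 1617·(2076) ≡ 1 (mod 6893), giving 1617⁻¹ ≡ 2076.
x ≡ 1617⁻¹·777 ≡ 2076·777 ≡ 90 (mod 6893).

90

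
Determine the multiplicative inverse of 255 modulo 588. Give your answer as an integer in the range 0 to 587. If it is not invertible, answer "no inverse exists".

Euclidean algorithm on 588, 255:
588 = 2·255 + 78
255 = 3·78 + 21
78 = 3·21 + 15
21 = 1·15 + 6
15 = 2·6 + 3
6 = 2·3 + 0
The gcd is 3, not 1, hence no inverse exists.

no inverse exists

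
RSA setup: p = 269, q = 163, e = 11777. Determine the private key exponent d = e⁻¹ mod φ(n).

929

φ(n) = (p−1)(q−1) = 268·162 = 43416.
Need d with 11777·d ≡ 1 (mod 43416). Apply the extended Euclidean algorithm:
43416 = 3*11777 + 8085
11777 = 1*8085 + 3692
8085 = 2*3692 + 701
3692 = 5*701 + 187
701 = 3*187 + 140
187 = 1*140 + 47
140 = 2*47 + 46
47 = 1*46 + 1
46 = 46*1 + 0
Back-substitute:
1 = 47 − 46
1 = −140 + 3·47
1 = 3·187 − 4·140
1 = −4·701 + 15·187
1 = 15·3692 − 79·701
1 = −79·8085 + 173·3692
1 = 173·11777 − 252·8085
1 = −252·43416 + 929·11777
So 11777·929 ≡ 1 (mod 43416), hence d = 929.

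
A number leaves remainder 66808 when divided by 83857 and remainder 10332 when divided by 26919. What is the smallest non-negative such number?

Write x = 66808 + 83857·k. Then 83857·k ≡ 10332 − 66808 ≡ 24281 (mod 26919).
Need 83857⁻¹ mod 26919. Extended Euclid on (26919, 3100):
26919 = 8*3100 + 2119
3100 = 1*2119 + 981
2119 = 2*981 + 157
981 = 6*157 + 39
157 = 4*39 + 1
39 = 39*1 + 0
Back-substitute:
1 = 157 − 4·39
1 = −4·981 + 25·157
1 = 25·2119 − 54·981
1 = −54·3100 + 79·2119
1 = 79·26919 − 686·3100
83857⁻¹ ≡ 26233 (mod 26919), so k ≡ 26233·24281 ≡ 6095 (mod 26919).
x = 66808 + 83857·6095 = 511175223.

511175223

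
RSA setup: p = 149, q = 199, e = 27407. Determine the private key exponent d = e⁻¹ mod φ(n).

27095

φ(n) = (p−1)(q−1) = 148·198 = 29304.
Need d with 27407·d ≡ 1 (mod 29304). Apply the extended Euclidean algorithm:
29304 = 1·27407 + 1897
27407 = 14·1897 + 849
1897 = 2·849 + 199
849 = 4·199 + 53
199 = 3·53 + 40
53 = 1·40 + 13
40 = 3·13 + 1
13 = 13·1 + 0
Back-substitute:
1 = 40 − 3·13
1 = −3·53 + 4·40
1 = 4·199 − 15·53
1 = −15·849 + 64·199
1 = 64·1897 − 143·849
1 = −143·27407 + 2066·1897
1 = 2066·29304 − 2209·27407
So 27407·(-2209) ≡ 1 (mod 29304), hence d ≡ -2209 ≡ 27095 (mod 29304).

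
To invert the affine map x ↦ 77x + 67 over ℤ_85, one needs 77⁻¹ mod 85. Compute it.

Run Euclid on (85, 77):
85 = 1·77 + 8
77 = 9·8 + 5
8 = 1·5 + 3
5 = 1·3 + 2
3 = 1·2 + 1
2 = 2·1 + 0
gcd = 1, so the inverse exists. Back-substitute:
1 = 3 − 2
1 = −5 + 2·3
1 = 2·8 − 3·5
1 = −3·77 + 29·8
1 = 29·85 − 32·77
Hence 77⁻¹ ≡ -32 ≡ 53 (mod 85).

53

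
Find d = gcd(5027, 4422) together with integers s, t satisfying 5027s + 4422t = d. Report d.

Euclidean algorithm:
5027 = 1·4422 + 605
4422 = 7·605 + 187
605 = 3·187 + 44
187 = 4·44 + 11
44 = 4·11 + 0
gcd(5027, 4422) = 11.
Express as a combination:
11 = 187 − 4·44
11 = −4·605 + 13·187
11 = 13·4422 − 95·605
11 = −95·5027 + 108·4422
So 11 = (-95)·5027 + (108)·4422.

11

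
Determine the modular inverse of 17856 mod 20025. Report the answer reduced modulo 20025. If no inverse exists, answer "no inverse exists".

Euclidean algorithm on 20025, 17856:
20025 = 1·17856 + 2169
17856 = 8·2169 + 504
2169 = 4·504 + 153
504 = 3·153 + 45
153 = 3·45 + 18
45 = 2·18 + 9
18 = 2·9 + 0
The gcd is 9, not 1, hence no inverse exists.

no inverse exists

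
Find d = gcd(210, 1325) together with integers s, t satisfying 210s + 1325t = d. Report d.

5

Euclidean algorithm:
1325 = 6·210 + 65
210 = 3·65 + 15
65 = 4·15 + 5
15 = 3·5 + 0
gcd(210, 1325) = 5.
Working backward:
5 = 65 − 4·15
5 = −4·210 + 13·65
5 = 13·1325 − 82·210
So 5 = (13)·1325 + (-82)·210.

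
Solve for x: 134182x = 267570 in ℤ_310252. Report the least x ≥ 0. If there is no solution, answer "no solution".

49901

First find gcd(134182, 310252):
310252 = 2·134182 + 41888
134182 = 3·41888 + 8518
41888 = 4·8518 + 7816
8518 = 1·7816 + 702
7816 = 11·702 + 94
702 = 7·94 + 44
94 = 2·44 + 6
44 = 7·6 + 2
6 = 3·2 + 0
gcd = 2 and 2 | 267570, so solutions exist. Divide through by 2: 67091x ≡ 133785 (mod 155126).
Now find 67091⁻¹ mod 155126:
155126 = 2×67091 + 20944
67091 = 3×20944 + 4259
20944 = 4×4259 + 3908
4259 = 1×3908 + 351
3908 = 11×351 + 47
351 = 7×47 + 22
47 = 2×22 + 3
22 = 7×3 + 1
3 = 3×1 + 0
Back-substitute:
1 = 22 − 7·3
1 = −7·47 + 15·22
1 = 15·351 − 112·47
1 = −112·3908 + 1247·351
1 = 1247·4259 − 1359·3908
1 = −1359·20944 + 6683·4259
1 = 6683·67091 − 21408·20944
1 = −21408·155126 + 49499·67091
So 67091⁻¹ ≡ 49499 (mod 155126).
Then x ≡ 49499·133785 ≡ 49901 (mod 155126); the smallest non-negative solution is x = 49901.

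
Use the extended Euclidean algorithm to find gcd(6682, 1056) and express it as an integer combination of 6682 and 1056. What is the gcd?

Apply Euclid's algorithm to 6682 and 1056:
6682 = 6*1056 + 346
1056 = 3*346 + 18
346 = 19*18 + 4
18 = 4*4 + 2
4 = 2*2 + 0
gcd(6682, 1056) = 2.
Express as a combination:
2 = 18 − 4·4
2 = −4·346 + 77·18
2 = 77·1056 − 235·346
2 = −235·6682 + 1487·1056
So 2 = (-235)·6682 + (1487)·1056.

2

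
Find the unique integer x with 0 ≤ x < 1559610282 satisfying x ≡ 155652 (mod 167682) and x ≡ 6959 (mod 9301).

1471229838

Write x = 155652 + 167682·k. Then 167682·k ≡ 6959 − 155652 ≡ 123 (mod 9301).
Need 167682⁻¹ mod 9301. Extended Euclid on (9301, 264):
9301 = 35·264 + 61
264 = 4·61 + 20
61 = 3·20 + 1
20 = 20·1 + 0
Back-substitute:
1 = 61 − 3·20
1 = −3·264 + 13·61
1 = 13·9301 − 458·264
167682⁻¹ ≡ 8843 (mod 9301), so k ≡ 8843·123 ≡ 8773 (mod 9301).
x = 155652 + 167682·8773 = 1471229838.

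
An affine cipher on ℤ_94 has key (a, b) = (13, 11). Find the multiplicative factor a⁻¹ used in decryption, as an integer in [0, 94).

gcd(94, 13) by repeated division:
94 = 7×13 + 3
13 = 4×3 + 1
3 = 3×1 + 0
The gcd is 1. Working backward:
1 = 13 − 4·3
1 = −4·94 + 29·13
So 13·29 ≡ 1 (mod 94).

29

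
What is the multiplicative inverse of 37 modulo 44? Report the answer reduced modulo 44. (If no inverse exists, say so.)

gcd(44, 37) by repeated division:
44 = 1·37 + 7
37 = 5·7 + 2
7 = 3·2 + 1
2 = 2·1 + 0
Since gcd(37, 44) = 1, back-substitute to write 1 as a combination:
1 = 7 − 3·2
1 = −3·37 + 16·7
1 = 16·44 − 19·37
Thus 37·(-19) ≡ 1 (mod 44); reducing, -19 mod 44 = 25.

25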